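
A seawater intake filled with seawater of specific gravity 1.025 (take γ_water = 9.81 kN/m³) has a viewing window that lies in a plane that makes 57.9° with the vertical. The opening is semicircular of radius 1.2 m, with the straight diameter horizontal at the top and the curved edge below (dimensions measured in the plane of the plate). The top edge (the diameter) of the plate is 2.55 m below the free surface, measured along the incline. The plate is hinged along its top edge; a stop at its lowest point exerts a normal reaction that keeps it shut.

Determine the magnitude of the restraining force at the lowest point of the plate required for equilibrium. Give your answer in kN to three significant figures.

γ = 1.025 × 9.81 = 10.05525 kN/m³.
The plate makes 57.9° with the vertical, i.e. θ = 90° − 57.9° = 32.1° to the horizontal. Measuring y along the incline from the free-surface line, vertical depth h = y·sinθ with sinθ = 0.531399.
The centroid of a semicircle lies 4r/(3π) = 0.509296 m from the diameter, here below the top edge, so y_c = 2.55 + 0.509296 = 3.0593 m and h_c = 3.0593 × 0.531399 = 1.62571 m.
A = πr²/2 = π × 1.2²/2 = 2.26195 m².
Resultant F = γ·h_c·A = 10.05525 × 1.62571 × 2.26195 = 36.9759 kN.
I_c = (π/8 − 8/(9π))·r⁴ = 0.109757 × 1.2⁴ = 0.227592 m⁴.
Centre of pressure: y_p = y_c + I_c/(y_c·A) = 3.0593 + 0.227592/(3.0593 × 2.26195) = 3.0593 + 0.0328891 = 3.09219 m along the plane.
The resultant acts 0.509296 + 0.0328891 = 0.542185 m (along the plate) below the hinge at the top edge, so the moment about the hinge is M = F × 0.542185 = 36.9759 × 0.542185 = 20.0478 kN·m.
A normal force at the bottom, 1.2 m from the hinge, must supply this moment: P = 20.0478/1.2 = 16.7065 kN.

P ≈ 16.7 kN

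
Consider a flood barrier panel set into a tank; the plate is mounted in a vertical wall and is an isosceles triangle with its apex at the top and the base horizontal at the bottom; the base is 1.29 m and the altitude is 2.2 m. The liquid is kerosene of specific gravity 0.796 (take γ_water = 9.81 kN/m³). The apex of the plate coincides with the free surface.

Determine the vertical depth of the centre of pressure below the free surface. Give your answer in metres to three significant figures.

γ = 0.796 × 9.81 = 7.80876 kN/m³.
With the apex up, the centroid sits 2h/3 = 2 × 2.2/3 = 1.46667 m below the apex, so the centroid depth is h_c = 1.46667 m.
A = ½ × 1.29 × 2.2 = 1.419 m².
Resultant F = γ·h_c·A = 7.80876 × 1.46667 × 1.419 = 16.2516 kN.
I_c = b·h³/36 = 1.29 × 2.2³/36 = 0.381553 m⁴.
Centre of pressure: y_p = y_c + I_c/(y_c·A) = 1.46667 + 0.381553/(1.46667 × 1.419) = 1.46667 + 0.183333 = 1.65 m along the plane.

h_p = 1.65 m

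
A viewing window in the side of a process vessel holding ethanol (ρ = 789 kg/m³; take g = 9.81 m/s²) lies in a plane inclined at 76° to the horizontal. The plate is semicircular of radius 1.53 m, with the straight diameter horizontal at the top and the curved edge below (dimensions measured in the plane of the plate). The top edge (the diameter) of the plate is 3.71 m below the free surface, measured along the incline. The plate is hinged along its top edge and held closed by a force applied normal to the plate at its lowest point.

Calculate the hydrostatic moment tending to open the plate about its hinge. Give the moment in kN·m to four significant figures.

γ = ρg = 789 × 9.81 / 1000 = 7.74009 kN/m³.
Let θ = 76° be the plate's angle to the horizontal; measure y along the incline from where the plane meets the free surface. Vertical depth h = y·sinθ with sinθ = 0.970296.
The centroid of a semicircle lies 4r/(3π) = 0.649352 m from the diameter, here below the top edge, so y_c = 3.71 + 0.649352 = 4.35935 m and h_c = 4.35935 × 0.970296 = 4.22986 m.
A = πr²/2 = π × 1.53²/2 = 3.67708 m².
Resultant F = γ·h_c·A = 7.74009 × 4.22986 × 3.67708 = 120.386 kN.
I_c = (π/8 − 8/(9π))·r⁴ = 0.109757 × 1.53⁴ = 0.601448 m⁴.
Centre of pressure: y_p = y_c + I_c/(y_c·A) = 4.35935 + 0.601448/(4.35935 × 3.67708) = 4.35935 + 0.0375209 = 4.39687 m along the plane.
The resultant acts 0.649352 + 0.0375209 = 0.686873 m (along the plate) below the hinge at the top edge, so the moment about the hinge is M = F × 0.686873 = 120.386 × 0.686873 = 82.6899 kN·m.

M ≈ 82.69 kN·m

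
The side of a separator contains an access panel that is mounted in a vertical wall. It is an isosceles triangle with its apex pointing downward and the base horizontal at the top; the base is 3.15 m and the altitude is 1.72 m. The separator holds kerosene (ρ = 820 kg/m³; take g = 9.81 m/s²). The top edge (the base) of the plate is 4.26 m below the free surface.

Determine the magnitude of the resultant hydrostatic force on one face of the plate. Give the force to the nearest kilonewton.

F ≈ 105 kN

γ = ρg = 820 × 9.81 / 1000 = 8.0442 kN/m³.
With the apex down, the centroid sits h/3 = 1.72/3 = 0.573333 m below the base (the top edge), so the centroid depth is h_c = 4.26 + 0.573333 = 4.83333 m.
A = ½ × 3.15 × 1.72 = 2.709 m².
Resultant F = γ·h_c·A = 8.0442 × 4.83333 × 2.709 = 105.327 kN.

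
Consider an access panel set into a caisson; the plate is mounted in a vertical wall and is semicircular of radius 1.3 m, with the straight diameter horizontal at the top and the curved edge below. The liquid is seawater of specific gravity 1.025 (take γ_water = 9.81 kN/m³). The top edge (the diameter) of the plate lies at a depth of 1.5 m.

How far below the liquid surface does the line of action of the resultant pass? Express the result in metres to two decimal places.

γ = 1.025 × 9.81 = 10.05525 kN/m³.
The centroid of a semicircle lies 4r/(3π) = 0.551737 m from the diameter, here below the top edge, so the centroid depth is h_c = 1.5 + 0.551737 = 2.05174 m.
A = πr²/2 = π × 1.3²/2 = 2.65465 m².
Resultant F = γ·h_c·A = 10.05525 × 2.05174 × 2.65465 = 54.7674 kN.
I_c = (π/8 − 8/(9π))·r⁴ = 0.109757 × 1.3⁴ = 0.313477 m⁴.
Centre of pressure: y_p = y_c + I_c/(y_c·A) = 2.05174 + 0.313477/(2.05174 × 2.65465) = 2.05174 + 0.0575541 = 2.10929 m along the plane.

h_p = 2.11 m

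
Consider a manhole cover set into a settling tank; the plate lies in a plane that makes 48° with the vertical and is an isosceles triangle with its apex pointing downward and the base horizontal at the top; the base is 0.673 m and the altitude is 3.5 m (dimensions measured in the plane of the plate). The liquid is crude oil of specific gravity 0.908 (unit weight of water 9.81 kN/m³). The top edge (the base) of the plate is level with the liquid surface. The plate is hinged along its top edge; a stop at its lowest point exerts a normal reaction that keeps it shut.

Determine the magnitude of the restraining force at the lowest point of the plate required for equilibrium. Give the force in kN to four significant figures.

P ≈ 4.095 kN

γ = 0.908 × 9.81 = 8.90748 kN/m³.
The plate makes 48° with the vertical, i.e. θ = 90° − 48° = 42° to the horizontal. Measuring y along the incline from the free-surface line, vertical depth h = y·sinθ with sinθ = 0.669131.
With the apex down, the centroid sits h/3 = 3.5/3 = 1.16667 m below the base (the top edge), so y_c = 1.16667 m and h_c = 1.16667 × 0.669131 = 0.780655 m.
A = ½ × 0.673 × 3.5 = 1.17775 m².
Resultant F = γ·h_c·A = 8.90748 × 0.780655 × 1.17775 = 8.18968 kN.
I_c = b·h³/36 = 0.673 × 3.5³/36 = 0.801524 m⁴.
Centre of pressure: y_p = y_c + I_c/(y_c·A) = 1.16667 + 0.801524/(1.16667 × 1.17775) = 1.16667 + 0.583331 = 1.75 m along the plane.
The resultant acts 1.16667 + 0.583331 = 1.75 m (along the plate) below the hinge at the top edge, so the moment about the hinge is M = F × 1.75 = 8.18968 × 1.75 = 14.3319 kN·m.
A normal force at the bottom, 3.5 m from the hinge, must supply this moment: P = 14.3319/3.5 = 4.09483 kN.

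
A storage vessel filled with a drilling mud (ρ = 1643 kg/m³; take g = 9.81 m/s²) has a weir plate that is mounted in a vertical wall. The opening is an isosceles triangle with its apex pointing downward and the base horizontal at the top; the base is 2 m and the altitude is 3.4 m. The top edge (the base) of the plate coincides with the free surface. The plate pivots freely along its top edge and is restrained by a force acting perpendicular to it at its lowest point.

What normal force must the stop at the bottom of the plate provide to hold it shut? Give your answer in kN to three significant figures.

P ≈ 31.1 kN

γ = ρg = 1643 × 9.81 / 1000 = 16.11783 kN/m³.
With the apex down, the centroid sits h/3 = 3.4/3 = 1.13333 m below the base (the top edge), so the centroid depth is h_c = 1.13333 m.
A = ½ × 2 × 3.4 = 3.4 m².
Resultant F = γ·h_c·A = 16.11783 × 1.13333 × 3.4 = 62.1072 kN.
I_c = b·h³/36 = 2 × 3.4³/36 = 2.18356 m⁴.
Centre of pressure: y_p = y_c + I_c/(y_c·A) = 1.13333 + 2.18356/(1.13333 × 3.4) = 1.13333 + 0.566669 = 1.7 m along the plane.
The resultant acts 1.13333 + 0.566669 = 1.7 m (along the plate) below the hinge at the top edge, so the moment about the hinge is M = F × 1.7 = 62.1072 × 1.7 = 105.582 kN·m.
A normal force at the bottom, 3.4 m from the hinge, must supply this moment: P = 105.582/3.4 = 31.0535 kN.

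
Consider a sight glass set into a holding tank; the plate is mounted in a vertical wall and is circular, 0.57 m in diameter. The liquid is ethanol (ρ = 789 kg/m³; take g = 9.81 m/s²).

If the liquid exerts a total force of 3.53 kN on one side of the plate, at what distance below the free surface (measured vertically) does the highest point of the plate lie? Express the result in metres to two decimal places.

d_top ≈ 1.50 m

γ = ρg = 789 × 9.81 / 1000 = 7.74009 kN/m³.
A = π(0.285)² = 0.255176 m².
From F = γ·h_c·A, the centroid depth is h_c = 3.53/(7.74009 × 0.255176) = 1.78726 m.
The centroid is at the centre, 0.285 m below the top of the plate, so the highest point sits at h_top = 1.78726 − 0.285 = 1.50226 m below the surface.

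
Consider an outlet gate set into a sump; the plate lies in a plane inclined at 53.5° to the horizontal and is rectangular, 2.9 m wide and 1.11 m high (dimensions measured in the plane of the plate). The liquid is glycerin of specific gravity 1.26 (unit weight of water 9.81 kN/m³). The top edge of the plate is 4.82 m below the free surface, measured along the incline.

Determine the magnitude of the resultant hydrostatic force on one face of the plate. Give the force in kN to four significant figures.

F ≈ 171.9 kN

γ = 1.26 × 9.81 = 12.3606 kN/m³.
Let θ = 53.5° be the plate's angle to the horizontal; measure y along the incline from where the plane meets the free surface. Vertical depth h = y·sinθ with sinθ = 0.803857.
The centroid lies 1.11/2 = 0.555 m below the top edge, so y_c = 4.82 + 0.555 = 5.375 m and h_c = 5.375 × 0.803857 = 4.32073 m.
A = 2.9 × 1.11 = 3.219 m².
Resultant F = γ·h_c·A = 12.3606 × 4.32073 × 3.219 = 171.917 kN.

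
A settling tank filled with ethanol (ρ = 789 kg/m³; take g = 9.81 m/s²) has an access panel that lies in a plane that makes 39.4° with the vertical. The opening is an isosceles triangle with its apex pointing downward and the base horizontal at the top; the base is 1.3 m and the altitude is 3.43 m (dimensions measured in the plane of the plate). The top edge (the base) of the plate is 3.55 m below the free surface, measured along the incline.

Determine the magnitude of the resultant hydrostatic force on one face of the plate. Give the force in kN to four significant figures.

F ≈ 62.58 kN

γ = ρg = 789 × 9.81 / 1000 = 7.74009 kN/m³.
The plate makes 39.4° with the vertical, i.e. θ = 90° − 39.4° = 50.6° to the horizontal. Measuring y along the incline from the free-surface line, vertical depth h = y·sinθ with sinθ = 0.772734.
With the apex down, the centroid sits h/3 = 3.43/3 = 1.14333 m below the base (the top edge), so y_c = 3.55 + 1.14333 = 4.69333 m and h_c = 4.69333 × 0.772734 = 3.6267 m.
A = ½ × 1.3 × 3.43 = 2.2295 m².
Resultant F = γ·h_c·A = 7.74009 × 3.6267 × 2.2295 = 62.5843 kN.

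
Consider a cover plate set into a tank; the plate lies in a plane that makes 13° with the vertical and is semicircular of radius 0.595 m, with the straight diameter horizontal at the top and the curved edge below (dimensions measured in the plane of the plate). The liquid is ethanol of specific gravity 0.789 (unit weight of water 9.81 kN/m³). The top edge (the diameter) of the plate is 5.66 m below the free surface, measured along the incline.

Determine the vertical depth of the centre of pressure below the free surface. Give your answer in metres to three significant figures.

h_p = 5.77 m

γ = 0.789 × 9.81 = 7.74009 kN/m³.
The plate makes 13° with the vertical, i.e. θ = 90° − 13° = 77° to the horizontal. Measuring y along the incline from the free-surface line, vertical depth h = y·sinθ with sinθ = 0.974370.
The centroid of a semicircle lies 4r/(3π) = 0.252526 m from the diameter, here below the top edge, so y_c = 5.66 + 0.252526 = 5.91253 m and h_c = 5.91253 × 0.974370 = 5.76099 m.
A = πr²/2 = π × 0.595²/2 = 0.556101 m².
Resultant F = γ·h_c·A = 7.74009 × 5.76099 × 0.556101 = 24.7969 kN.
I_c = (π/8 − 8/(9π))·r⁴ = 0.109757 × 0.595⁴ = 0.0137563 m⁴.
Centre of pressure: y_p = y_c + I_c/(y_c·A) = 5.91253 + 0.0137563/(5.91253 × 0.556101) = 5.91253 + 0.00418384 = 5.91671 m along the plane.
Vertically, h_p = y_p·sinθ = 5.91671 × 0.974370 = 5.76506 m.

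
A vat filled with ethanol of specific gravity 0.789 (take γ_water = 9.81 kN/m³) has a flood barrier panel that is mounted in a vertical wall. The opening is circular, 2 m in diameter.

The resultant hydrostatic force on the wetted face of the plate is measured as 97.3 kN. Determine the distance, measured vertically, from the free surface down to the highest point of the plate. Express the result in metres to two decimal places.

d_top ≈ 3.00 m

γ = 0.789 × 9.81 = 7.74009 kN/m³.
A = π(1)² = 3.14159 m².
From F = γ·h_c·A, the centroid depth is h_c = 97.3/(7.74009 × 3.14159) = 4.00145 m.
The centroid is at the centre, 1 m below the top of the plate, so the highest point sits at h_top = 4.00145 − 1 = 3.00145 m below the surface.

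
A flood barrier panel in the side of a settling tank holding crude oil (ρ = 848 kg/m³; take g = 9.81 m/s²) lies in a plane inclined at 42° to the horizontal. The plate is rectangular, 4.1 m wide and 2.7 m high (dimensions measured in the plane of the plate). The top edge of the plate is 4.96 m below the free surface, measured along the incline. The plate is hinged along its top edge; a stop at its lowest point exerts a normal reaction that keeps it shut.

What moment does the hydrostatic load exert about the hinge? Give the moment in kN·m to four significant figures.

γ = ρg = 848 × 9.81 / 1000 = 8.31888 kN/m³.
Let θ = 42° be the plate's angle to the horizontal; measure y along the incline from where the plane meets the free surface. Vertical depth h = y·sinθ with sinθ = 0.669131.
The centroid lies 2.7/2 = 1.35 m below the top edge, so y_c = 4.96 + 1.35 = 6.31 m and h_c = 6.31 × 0.669131 = 4.22222 m.
A = 4.1 × 2.7 = 11.07 m².
Resultant F = γ·h_c·A = 8.31888 × 4.22222 × 11.07 = 388.824 kN.
I_c = b·h³/12 = 4.1 × 2.7³/12 = 6.72503 m⁴.
Centre of pressure: y_p = y_c + I_c/(y_c·A) = 6.31 + 6.72503/(6.31 × 11.07) = 6.31 + 0.0962758 = 6.40628 m along the plane.
The resultant acts 1.35 + 0.0962758 = 1.44628 m (along the plate) below the hinge at the top edge, so the moment about the hinge is M = F × 1.44628 = 388.824 × 1.44628 = 562.348 kN·m.

M ≈ 562.3 kN·m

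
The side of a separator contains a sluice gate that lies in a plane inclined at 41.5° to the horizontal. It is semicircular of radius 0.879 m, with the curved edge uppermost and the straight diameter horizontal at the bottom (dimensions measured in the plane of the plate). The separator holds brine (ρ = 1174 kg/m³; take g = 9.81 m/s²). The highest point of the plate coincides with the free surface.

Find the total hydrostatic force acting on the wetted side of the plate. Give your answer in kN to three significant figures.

F ≈ 4.69 kN

γ = ρg = 1174 × 9.81 / 1000 = 11.51694 kN/m³.
Let θ = 41.5° be the plate's angle to the horizontal; measure y along the incline from where the plane meets the free surface. Vertical depth h = y·sinθ with sinθ = 0.662620.
The centroid lies 4r/(3π) = 0.373059 m above the diameter, so r − 4r/(3π) = 0.879 − 0.373059 = 0.505941 m below the topmost point, so y_c = 0.505941 m and h_c = 0.505941 × 0.662620 = 0.335247 m.
A = πr²/2 = π × 0.879²/2 = 1.21366 m².
Resultant F = γ·h_c·A = 11.51694 × 0.335247 × 1.21366 = 4.68597 kN.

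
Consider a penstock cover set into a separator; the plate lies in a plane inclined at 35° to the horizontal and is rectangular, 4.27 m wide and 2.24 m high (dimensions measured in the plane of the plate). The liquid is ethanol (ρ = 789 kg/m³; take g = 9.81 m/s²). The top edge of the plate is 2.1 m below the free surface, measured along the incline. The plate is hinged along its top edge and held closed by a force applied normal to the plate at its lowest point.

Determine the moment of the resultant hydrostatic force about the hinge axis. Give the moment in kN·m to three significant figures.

M ≈ 171 kN·m

γ = ρg = 789 × 9.81 / 1000 = 7.74009 kN/m³.
Let θ = 35° be the plate's angle to the horizontal; measure y along the incline from where the plane meets the free surface. Vertical depth h = y·sinθ with sinθ = 0.573576.
The centroid lies 2.24/2 = 1.12 m below the top edge, so y_c = 2.1 + 1.12 = 3.22 m and h_c = 3.22 × 0.573576 = 1.84691 m.
A = 4.27 × 2.24 = 9.5648 m².
Resultant F = γ·h_c·A = 7.74009 × 1.84691 × 9.5648 = 136.731 kN.
I_c = b·h³/12 = 4.27 × 2.24³/12 = 3.99936 m⁴.
Centre of pressure: y_p = y_c + I_c/(y_c·A) = 3.22 + 3.99936/(3.22 × 9.5648) = 3.22 + 0.129855 = 3.34986 m along the plane.
The resultant acts 1.12 + 0.129855 = 1.24986 m (along the plate) below the hinge at the top edge, so the moment about the hinge is M = F × 1.24986 = 136.731 × 1.24986 = 170.895 kN·m.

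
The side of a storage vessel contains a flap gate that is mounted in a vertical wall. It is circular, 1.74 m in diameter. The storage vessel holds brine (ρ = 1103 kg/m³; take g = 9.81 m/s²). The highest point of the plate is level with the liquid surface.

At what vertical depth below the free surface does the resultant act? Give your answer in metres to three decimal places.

γ = ρg = 1103 × 9.81 / 1000 = 10.82043 kN/m³.
The centroid is at the centre, 0.87 m below the top of the plate, so the centroid depth is h_c = 0.87 m.
A = π(0.87)² = 2.37787 m².
Resultant F = γ·h_c·A = 10.82043 × 0.87 × 2.37787 = 22.3847 kN.
I_c = πr⁴/4 = π × 0.87⁴/4 = 0.449953 m⁴.
Centre of pressure: y_p = y_c + I_c/(y_c·A) = 0.87 + 0.449953/(0.87 × 2.37787) = 0.87 + 0.2175 = 1.0875 m along the plane.

h_p = 1.088 m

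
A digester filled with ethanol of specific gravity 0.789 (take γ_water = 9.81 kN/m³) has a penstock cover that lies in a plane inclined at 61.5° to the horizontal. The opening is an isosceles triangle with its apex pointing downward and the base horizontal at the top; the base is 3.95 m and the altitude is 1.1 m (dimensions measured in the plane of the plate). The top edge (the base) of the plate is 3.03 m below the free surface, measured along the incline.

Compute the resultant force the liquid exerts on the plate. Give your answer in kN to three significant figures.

γ = 0.789 × 9.81 = 7.74009 kN/m³.
Let θ = 61.5° be the plate's angle to the horizontal; measure y along the incline from where the plane meets the free surface. Vertical depth h = y·sinθ with sinθ = 0.878817.
With the apex down, the centroid sits h/3 = 1.1/3 = 0.366667 m below the base (the top edge), so y_c = 3.03 + 0.366667 = 3.39667 m and h_c = 3.39667 × 0.878817 = 2.98505 m.
A = ½ × 3.95 × 1.1 = 2.1725 m².
Resultant F = γ·h_c·A = 7.74009 × 2.98505 × 2.1725 = 50.1946 kN.

F ≈ 50.2 kN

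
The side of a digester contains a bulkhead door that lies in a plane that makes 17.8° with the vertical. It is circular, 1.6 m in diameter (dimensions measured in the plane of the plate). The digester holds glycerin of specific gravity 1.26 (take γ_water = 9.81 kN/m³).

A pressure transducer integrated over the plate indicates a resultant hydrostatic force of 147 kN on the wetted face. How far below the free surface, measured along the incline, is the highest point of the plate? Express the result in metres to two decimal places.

y_top ≈ 5.41 m

γ = 1.26 × 9.81 = 12.3606 kN/m³.
A = π(0.8)² = 2.01062 m².
From F = γ·h_c·A, the centroid depth is h_c = 147/(12.3606 × 2.01062) = 5.91491 m.
The plate makes 17.8° with the vertical, i.e. θ = 90° − 17.8° = 72.2° to the horizontal. Measuring y along the incline from the free-surface line, vertical depth h = y·sinθ with sinθ = 0.952129.
Along the incline, y_c = h_c/sinθ = 5.91491/0.952129 = 6.2123 m.
The centroid is at the centre, 0.8 m below the top of the plate, so the highest point sits at y_top = 6.2123 − 0.8 = 5.4123 m along the incline.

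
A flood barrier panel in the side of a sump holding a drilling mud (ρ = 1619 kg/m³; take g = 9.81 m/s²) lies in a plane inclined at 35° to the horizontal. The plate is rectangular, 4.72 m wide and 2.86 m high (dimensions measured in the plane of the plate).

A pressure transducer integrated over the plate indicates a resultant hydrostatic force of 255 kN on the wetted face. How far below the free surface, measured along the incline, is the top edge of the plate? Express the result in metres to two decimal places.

y_top ≈ 0.64 m

γ = ρg = 1619 × 9.81 / 1000 = 15.88239 kN/m³.
A = 4.72 × 2.86 = 13.4992 m².
From F = γ·h_c·A, the centroid depth is h_c = 255/(15.88239 × 13.4992) = 1.18937 m.
Let θ = 35° be the plate's angle to the horizontal; measure y along the incline from where the plane meets the free surface. Vertical depth h = y·sinθ with sinθ = 0.573576.
Along the incline, y_c = h_c/sinθ = 1.18937/0.573576 = 2.0736 m.
The centroid lies 2.86/2 = 1.43 m below the top edge, so the top edge sits at y_top = 2.0736 − 1.43 = 0.6436 m along the incline.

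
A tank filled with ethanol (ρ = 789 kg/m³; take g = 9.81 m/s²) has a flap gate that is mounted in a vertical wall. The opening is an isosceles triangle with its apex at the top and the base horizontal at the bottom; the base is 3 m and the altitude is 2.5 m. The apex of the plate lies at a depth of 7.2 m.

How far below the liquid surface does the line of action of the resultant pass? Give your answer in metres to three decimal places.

γ = ρg = 789 × 9.81 / 1000 = 7.74009 kN/m³.
With the apex up, the centroid sits 2h/3 = 2 × 2.5/3 = 1.66667 m below the apex, so the centroid depth is h_c = 7.2 + 1.66667 = 8.86667 m.
A = ½ × 3 × 2.5 = 3.75 m².
Resultant F = γ·h_c·A = 7.74009 × 8.86667 × 3.75 = 257.358 kN.
I_c = b·h³/36 = 3 × 2.5³/36 = 1.30208 m⁴.
Centre of pressure: y_p = y_c + I_c/(y_c·A) = 8.86667 + 1.30208/(8.86667 × 3.75) = 8.86667 + 0.0391603 = 8.90583 m along the plane.

h_p = 8.906 m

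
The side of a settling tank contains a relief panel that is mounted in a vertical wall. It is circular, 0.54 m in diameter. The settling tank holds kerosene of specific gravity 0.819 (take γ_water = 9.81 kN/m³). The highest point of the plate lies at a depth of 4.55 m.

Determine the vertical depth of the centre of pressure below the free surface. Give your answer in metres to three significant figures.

h_p = 4.82 m

γ = 0.819 × 9.81 = 8.03439 kN/m³.
The centroid is at the centre, 0.27 m below the top of the plate, so the centroid depth is h_c = 4.55 + 0.27 = 4.82 m.
A = π(0.27)² = 0.229022 m².
Resultant F = γ·h_c·A = 8.03439 × 4.82 × 0.229022 = 8.86905 kN.
I_c = πr⁴/4 = π × 0.27⁴/4 = 0.00417393 m⁴.
Centre of pressure: y_p = y_c + I_c/(y_c·A) = 4.82 + 0.00417393/(4.82 × 0.229022) = 4.82 + 0.00378112 = 4.82378 m along the plane.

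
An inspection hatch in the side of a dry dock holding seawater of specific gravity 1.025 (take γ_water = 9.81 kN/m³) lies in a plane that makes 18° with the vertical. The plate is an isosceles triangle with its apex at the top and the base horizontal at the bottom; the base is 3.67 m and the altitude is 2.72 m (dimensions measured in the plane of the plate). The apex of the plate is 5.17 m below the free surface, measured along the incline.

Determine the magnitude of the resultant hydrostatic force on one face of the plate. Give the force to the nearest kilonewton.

F ≈ 333 kN

γ = 1.025 × 9.81 = 10.05525 kN/m³.
The plate makes 18° with the vertical, i.e. θ = 90° − 18° = 72° to the horizontal. Measuring y along the incline from the free-surface line, vertical depth h = y·sinθ with sinθ = 0.951057.
With the apex up, the centroid sits 2h/3 = 2 × 2.72/3 = 1.81333 m below the apex, so y_c = 5.17 + 1.81333 = 6.98333 m and h_c = 6.98333 × 0.951057 = 6.64154 m.
A = ½ × 3.67 × 2.72 = 4.9912 m².
Resultant F = γ·h_c·A = 10.05525 × 6.64154 × 4.9912 = 333.324 kN.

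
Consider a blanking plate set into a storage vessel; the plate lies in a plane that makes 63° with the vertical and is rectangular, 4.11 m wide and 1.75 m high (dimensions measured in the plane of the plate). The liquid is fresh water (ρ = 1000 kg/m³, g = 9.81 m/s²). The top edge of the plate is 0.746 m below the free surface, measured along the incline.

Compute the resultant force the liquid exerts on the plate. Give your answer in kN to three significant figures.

F ≈ 51.9 kN

γ = ρg = 1000 × 9.81 = 9810 N/m³ = 9.81 kN/m³.
The plate makes 63° with the vertical, i.e. θ = 90° − 63° = 27° to the horizontal. Measuring y along the incline from the free-surface line, vertical depth h = y·sinθ with sinθ = 0.453990.
The centroid lies 1.75/2 = 0.875 m below the top edge, so y_c = 0.746 + 0.875 = 1.621 m and h_c = 1.621 × 0.453990 = 0.735918 m.
A = 4.11 × 1.75 = 7.1925 m².
Resultant F = γ·h_c·A = 9.81 × 0.735918 × 7.1925 = 51.9252 kN.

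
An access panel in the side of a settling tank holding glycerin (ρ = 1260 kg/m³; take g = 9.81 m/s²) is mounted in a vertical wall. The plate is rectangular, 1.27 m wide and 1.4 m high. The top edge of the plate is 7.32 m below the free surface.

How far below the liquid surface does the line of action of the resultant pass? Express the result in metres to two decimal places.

γ = ρg = 1260 × 9.81 / 1000 = 12.3606 kN/m³.
The centroid lies 1.4/2 = 0.7 m below the top edge, so the centroid depth is h_c = 7.32 + 0.7 = 8.02 m.
A = 1.27 × 1.4 = 1.778 m².
Resultant F = γ·h_c·A = 12.3606 × 8.02 × 1.778 = 176.257 kN.
I_c = b·h³/12 = 1.27 × 1.4³/12 = 0.290407 m⁴.
Centre of pressure: y_p = y_c + I_c/(y_c·A) = 8.02 + 0.290407/(8.02 × 1.778) = 8.02 + 0.0203658 = 8.04037 m along the plane.

h_p = 8.04 m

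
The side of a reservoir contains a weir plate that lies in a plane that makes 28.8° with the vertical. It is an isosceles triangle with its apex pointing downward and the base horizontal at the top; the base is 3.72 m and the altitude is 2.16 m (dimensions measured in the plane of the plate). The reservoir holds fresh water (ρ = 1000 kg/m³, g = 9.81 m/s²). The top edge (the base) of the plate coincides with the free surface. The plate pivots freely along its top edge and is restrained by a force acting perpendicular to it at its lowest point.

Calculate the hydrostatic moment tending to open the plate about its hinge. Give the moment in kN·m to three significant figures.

γ = ρg = 1000 × 9.81 = 9810 N/m³ = 9.81 kN/m³.
The plate makes 28.8° with the vertical, i.e. θ = 90° − 28.8° = 61.2° to the horizontal. Measuring y along the incline from the free-surface line, vertical depth h = y·sinθ with sinθ = 0.876307.
With the apex down, the centroid sits h/3 = 2.16/3 = 0.72 m below the base (the top edge), so y_c = 0.72 m and h_c = 0.72 × 0.876307 = 0.630941 m.
A = ½ × 3.72 × 2.16 = 4.0176 m².
Resultant F = γ·h_c·A = 9.81 × 0.630941 × 4.0176 = 24.8671 kN.
I_c = b·h³/36 = 3.72 × 2.16³/36 = 1.04136 m⁴.
Centre of pressure: y_p = y_c + I_c/(y_c·A) = 0.72 + 1.04136/(0.72 × 4.0176) = 0.72 + 0.359999 = 1.08 m along the plane.
The resultant acts 0.72 + 0.359999 = 1.08 m (along the plate) below the hinge at the top edge, so the moment about the hinge is M = F × 1.08 = 24.8671 × 1.08 = 26.8565 kN·m.

M ≈ 26.9 kN·m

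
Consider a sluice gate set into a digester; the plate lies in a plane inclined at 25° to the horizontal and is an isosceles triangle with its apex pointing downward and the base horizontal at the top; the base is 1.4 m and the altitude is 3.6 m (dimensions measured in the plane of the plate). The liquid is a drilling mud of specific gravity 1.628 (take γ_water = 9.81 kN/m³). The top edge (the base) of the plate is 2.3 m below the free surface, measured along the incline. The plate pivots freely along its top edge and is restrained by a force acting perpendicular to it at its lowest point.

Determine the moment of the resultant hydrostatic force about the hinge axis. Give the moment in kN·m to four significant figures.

M ≈ 83.68 kN·m

γ = 1.628 × 9.81 = 15.97068 kN/m³.
Let θ = 25° be the plate's angle to the horizontal; measure y along the incline from where the plane meets the free surface. Vertical depth h = y·sinθ with sinθ = 0.422618.
With the apex down, the centroid sits h/3 = 3.6/3 = 1.2 m below the base (the top edge), so y_c = 2.3 + 1.2 = 3.5 m and h_c = 3.5 × 0.422618 = 1.47916 m.
A = ½ × 1.4 × 3.6 = 2.52 m².
Resultant F = γ·h_c·A = 15.97068 × 1.47916 × 2.52 = 59.5304 kN.
I_c = b·h³/36 = 1.4 × 3.6³/36 = 1.8144 m⁴.
Centre of pressure: y_p = y_c + I_c/(y_c·A) = 3.5 + 1.8144/(3.5 × 2.52) = 3.5 + 0.205714 = 3.70571 m along the plane.
The resultant acts 1.2 + 0.205714 = 1.40571 m (along the plate) below the hinge at the top edge, so the moment about the hinge is M = F × 1.40571 = 59.5304 × 1.40571 = 83.6825 kN·m.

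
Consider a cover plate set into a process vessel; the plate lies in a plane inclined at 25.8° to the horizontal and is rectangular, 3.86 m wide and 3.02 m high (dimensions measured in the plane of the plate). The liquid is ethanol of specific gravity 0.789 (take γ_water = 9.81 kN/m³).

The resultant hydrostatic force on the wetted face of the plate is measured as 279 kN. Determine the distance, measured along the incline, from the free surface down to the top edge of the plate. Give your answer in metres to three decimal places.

γ = 0.789 × 9.81 = 7.74009 kN/m³.
A = 3.86 × 3.02 = 11.6572 m².
From F = γ·h_c·A, the centroid depth is h_c = 279/(7.74009 × 11.6572) = 3.09217 m.
Let θ = 25.8° be the plate's angle to the horizontal; measure y along the incline from where the plane meets the free surface. Vertical depth h = y·sinθ with sinθ = 0.435231.
Along the incline, y_c = h_c/sinθ = 3.09217/0.435231 = 7.10466 m.
The centroid lies 3.02/2 = 1.51 m below the top edge, so the top edge sits at y_top = 7.10466 − 1.51 = 5.59466 m along the incline.

y_top ≈ 5.595 m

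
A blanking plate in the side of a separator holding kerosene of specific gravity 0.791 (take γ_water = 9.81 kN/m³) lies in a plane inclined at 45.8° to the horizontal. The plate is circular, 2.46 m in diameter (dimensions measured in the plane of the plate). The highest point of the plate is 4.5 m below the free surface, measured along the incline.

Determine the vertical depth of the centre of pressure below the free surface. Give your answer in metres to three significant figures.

γ = 0.791 × 9.81 = 7.75971 kN/m³.
Let θ = 45.8° be the plate's angle to the horizontal; measure y along the incline from where the plane meets the free surface. Vertical depth h = y·sinθ with sinθ = 0.716911.
The centroid is at the centre, 1.23 m below the top of the plate, so y_c = 4.5 + 1.23 = 5.73 m and h_c = 5.73 × 0.716911 = 4.1079 m.
A = π(1.23)² = 4.75292 m².
Resultant F = γ·h_c·A = 7.75971 × 4.1079 × 4.75292 = 151.505 kN.
I_c = πr⁴/4 = π × 1.23⁴/4 = 1.79767 m⁴.
Centre of pressure: y_p = y_c + I_c/(y_c·A) = 5.73 + 1.79767/(5.73 × 4.75292) = 5.73 + 0.0660077 = 5.79601 m along the plane.
Vertically, h_p = y_p·sinθ = 5.79601 × 0.716911 = 4.15522 m.

h_p = 4.16 m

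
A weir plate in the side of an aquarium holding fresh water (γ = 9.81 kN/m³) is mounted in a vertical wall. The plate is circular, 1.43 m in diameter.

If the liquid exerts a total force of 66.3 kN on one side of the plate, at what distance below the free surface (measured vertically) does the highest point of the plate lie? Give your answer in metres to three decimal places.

d_top ≈ 3.493 m

γ = 9.81 kN/m³.
A = π(0.715)² = 1.60606 m².
From F = γ·h_c·A, the centroid depth is h_c = 66.3/(9.81 × 1.60606) = 4.20807 m.
The centroid is at the centre, 0.715 m below the top of the plate, so the highest point sits at h_top = 4.20807 − 0.715 = 3.49307 m below the surface.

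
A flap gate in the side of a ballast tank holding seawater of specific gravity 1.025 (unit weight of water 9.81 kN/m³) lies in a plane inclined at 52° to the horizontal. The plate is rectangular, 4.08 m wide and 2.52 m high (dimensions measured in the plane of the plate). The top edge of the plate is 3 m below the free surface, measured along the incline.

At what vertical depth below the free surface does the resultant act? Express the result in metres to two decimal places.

γ = 1.025 × 9.81 = 10.05525 kN/m³.
Let θ = 52° be the plate's angle to the horizontal; measure y along the incline from where the plane meets the free surface. Vertical depth h = y·sinθ with sinθ = 0.788011.
The centroid lies 2.52/2 = 1.26 m below the top edge, so y_c = 3 + 1.26 = 4.26 m and h_c = 4.26 × 0.788011 = 3.35693 m.
A = 4.08 × 2.52 = 10.2816 m².
Resultant F = γ·h_c·A = 10.05525 × 3.35693 × 10.2816 = 347.053 kN.
I_c = b·h³/12 = 4.08 × 2.52³/12 = 5.44102 m⁴.
Centre of pressure: y_p = y_c + I_c/(y_c·A) = 4.26 + 5.44102/(4.26 × 10.2816) = 4.26 + 0.124225 = 4.38422 m along the plane.
Vertically, h_p = y_p·sinθ = 4.38422 × 0.788011 = 3.45481 m.

h_p = 3.45 m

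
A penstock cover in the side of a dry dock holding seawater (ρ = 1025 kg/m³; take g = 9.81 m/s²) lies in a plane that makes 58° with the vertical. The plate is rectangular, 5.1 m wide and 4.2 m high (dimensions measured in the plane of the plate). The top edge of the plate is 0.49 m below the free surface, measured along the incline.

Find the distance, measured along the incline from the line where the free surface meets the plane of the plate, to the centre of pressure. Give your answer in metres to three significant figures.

y_p = 3.16 m

γ = ρg = 1025 × 9.81 / 1000 = 10.05525 kN/m³.
The plate makes 58° with the vertical, i.e. θ = 90° − 58° = 32° to the horizontal. Measuring y along the incline from the free-surface line, vertical depth h = y·sinθ with sinθ = 0.529919.
The centroid lies 4.2/2 = 2.1 m below the top edge, so y_c = 0.49 + 2.1 = 2.59 m and h_c = 2.59 × 0.529919 = 1.37249 m.
A = 5.1 × 4.2 = 21.42 m².
Resultant F = γ·h_c·A = 10.05525 × 1.37249 × 21.42 = 295.612 kN.
I_c = b·h³/12 = 5.1 × 4.2³/12 = 31.4874 m⁴.
Centre of pressure: y_p = y_c + I_c/(y_c·A) = 2.59 + 31.4874/(2.59 × 21.42) = 2.59 + 0.567568 = 3.15757 m along the plane.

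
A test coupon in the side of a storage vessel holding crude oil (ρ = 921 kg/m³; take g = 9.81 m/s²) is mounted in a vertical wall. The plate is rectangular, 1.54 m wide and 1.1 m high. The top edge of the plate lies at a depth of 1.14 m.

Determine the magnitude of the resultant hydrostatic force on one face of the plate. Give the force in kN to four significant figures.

F ≈ 25.87 kN

γ = ρg = 921 × 9.81 / 1000 = 9.03501 kN/m³.
The centroid lies 1.1/2 = 0.55 m below the top edge, so the centroid depth is h_c = 1.14 + 0.55 = 1.69 m.
A = 1.54 × 1.1 = 1.694 m².
Resultant F = γ·h_c·A = 9.03501 × 1.69 × 1.694 = 25.866 kN.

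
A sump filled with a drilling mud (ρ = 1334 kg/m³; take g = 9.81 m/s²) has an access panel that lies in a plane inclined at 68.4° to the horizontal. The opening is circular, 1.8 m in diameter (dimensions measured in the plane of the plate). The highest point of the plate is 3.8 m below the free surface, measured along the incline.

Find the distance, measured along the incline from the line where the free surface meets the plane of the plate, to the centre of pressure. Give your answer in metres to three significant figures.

γ = ρg = 1334 × 9.81 / 1000 = 13.08654 kN/m³.
Let θ = 68.4° be the plate's angle to the horizontal; measure y along the incline from where the plane meets the free surface. Vertical depth h = y·sinθ with sinθ = 0.929776.
The centroid is at the centre, 0.9 m below the top of the plate, so y_c = 3.8 + 0.9 = 4.7 m and h_c = 4.7 × 0.929776 = 4.36995 m.
A = π(0.9)² = 2.54469 m².
Resultant F = γ·h_c·A = 13.08654 × 4.36995 × 2.54469 = 145.525 kN.
I_c = πr⁴/4 = π × 0.9⁴/4 = 0.5153 m⁴.
Centre of pressure: y_p = y_c + I_c/(y_c·A) = 4.7 + 0.5153/(4.7 × 2.54469) = 4.7 + 0.0430851 = 4.74309 m along the plane.

y_p = 4.74 m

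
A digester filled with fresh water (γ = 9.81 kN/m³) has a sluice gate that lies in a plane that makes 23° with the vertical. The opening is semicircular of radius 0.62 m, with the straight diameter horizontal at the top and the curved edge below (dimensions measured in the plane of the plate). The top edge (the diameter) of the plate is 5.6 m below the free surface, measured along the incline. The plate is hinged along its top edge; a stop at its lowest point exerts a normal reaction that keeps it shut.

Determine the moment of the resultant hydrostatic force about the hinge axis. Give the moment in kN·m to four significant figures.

M ≈ 8.559 kN·m

γ = 9.81 kN/m³.
The plate makes 23° with the vertical, i.e. θ = 90° − 23° = 67° to the horizontal. Measuring y along the incline from the free-surface line, vertical depth h = y·sinθ with sinθ = 0.920505.
The centroid of a semicircle lies 4r/(3π) = 0.263136 m from the diameter, here below the top edge, so y_c = 5.6 + 0.263136 = 5.86314 m and h_c = 5.86314 × 0.920505 = 5.39705 m.
A = πr²/2 = π × 0.62²/2 = 0.603814 m².
Resultant F = γ·h_c·A = 9.81 × 5.39705 × 0.603814 = 31.969 kN.
I_c = (π/8 − 8/(9π))·r⁴ = 0.109757 × 0.62⁴ = 0.0162181 m⁴.
Centre of pressure: y_p = y_c + I_c/(y_c·A) = 5.86314 + 0.0162181/(5.86314 × 0.603814) = 5.86314 + 0.00458107 = 5.86772 m along the plane.
The resultant acts 0.263136 + 0.00458107 = 0.267717 m (along the plate) below the hinge at the top edge, so the moment about the hinge is M = F × 0.267717 = 31.969 × 0.267717 = 8.55864 kN·m.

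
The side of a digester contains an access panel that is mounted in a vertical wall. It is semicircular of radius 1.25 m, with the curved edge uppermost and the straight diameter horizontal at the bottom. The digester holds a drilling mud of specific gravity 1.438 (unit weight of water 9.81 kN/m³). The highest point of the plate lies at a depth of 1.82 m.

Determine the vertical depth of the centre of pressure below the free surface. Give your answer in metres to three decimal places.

h_p = 2.582 m

γ = 1.438 × 9.81 = 14.10678 kN/m³.
The centroid lies 4r/(3π) = 0.530516 m above the diameter, so r − 4r/(3π) = 1.25 − 0.530516 = 0.719484 m below the topmost point, so the centroid depth is h_c = 1.82 + 0.719484 = 2.53948 m.
A = πr²/2 = π × 1.25²/2 = 2.45437 m².
Resultant F = γ·h_c·A = 14.10678 × 2.53948 × 2.45437 = 87.9251 kN.
I_c = (π/8 − 8/(9π))·r⁴ = 0.109757 × 1.25⁴ = 0.267961 m⁴.
Centre of pressure: y_p = y_c + I_c/(y_c·A) = 2.53948 + 0.267961/(2.53948 × 2.45437) = 2.53948 + 0.0429919 = 2.58247 m along the plane.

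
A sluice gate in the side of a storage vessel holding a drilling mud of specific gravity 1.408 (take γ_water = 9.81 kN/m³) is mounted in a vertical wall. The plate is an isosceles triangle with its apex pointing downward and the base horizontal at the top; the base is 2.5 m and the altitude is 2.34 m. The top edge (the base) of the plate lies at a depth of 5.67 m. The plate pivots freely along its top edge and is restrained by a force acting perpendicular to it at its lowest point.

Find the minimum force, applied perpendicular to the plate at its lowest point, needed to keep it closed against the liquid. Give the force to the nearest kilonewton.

γ = 1.408 × 9.81 = 13.81248 kN/m³.
With the apex down, the centroid sits h/3 = 2.34/3 = 0.78 m below the base (the top edge), so the centroid depth is h_c = 5.67 + 0.78 = 6.45 m.
A = ½ × 2.5 × 2.34 = 2.925 m².
Resultant F = γ·h_c·A = 13.81248 × 6.45 × 2.925 = 260.59 kN.
I_c = b·h³/36 = 2.5 × 2.34³/36 = 0.889785 m⁴.
Centre of pressure: y_p = y_c + I_c/(y_c·A) = 6.45 + 0.889785/(6.45 × 2.925) = 6.45 + 0.0471628 = 6.49716 m along the plane.
The resultant acts 0.78 + 0.0471628 = 0.827163 m (along the plate) below the hinge at the top edge, so the moment about the hinge is M = F × 0.827163 = 260.59 × 0.827163 = 215.55 kN·m.
A normal force at the bottom, 2.34 m from the hinge, must supply this moment: P = 215.55/2.34 = 92.1154 kN.

P ≈ 92 kN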